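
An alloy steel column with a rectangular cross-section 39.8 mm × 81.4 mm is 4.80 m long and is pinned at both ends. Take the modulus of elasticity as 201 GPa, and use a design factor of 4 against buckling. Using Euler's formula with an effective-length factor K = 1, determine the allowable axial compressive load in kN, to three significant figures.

Buckling occurs about the weak axis: I_min = h·b³/12 = 81.4×39.8³/12 = 427700 mm⁴ (b = 39.8 mm is the smaller dimension).
Effective length L_e = KL = 1×4.80 m = 4800 mm.
Euler critical load P_cr = π²EI/L_e² = π²×201000×427700/4800² = 36820 N.
P_allow = P_cr/n = 36820/4 = 9205 N.

P_allow = 9.21 kN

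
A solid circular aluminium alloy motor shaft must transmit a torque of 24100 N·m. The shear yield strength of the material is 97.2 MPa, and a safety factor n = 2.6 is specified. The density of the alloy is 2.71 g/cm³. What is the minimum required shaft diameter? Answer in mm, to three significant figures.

Allowable shear stress τ_allow = 97.2/2.6 = 37.38 MPa.
For a solid shaft τ = 16T/(πd³), so d³ = 16T/(π τ_allow) = 16×2.4100×10^7/(π×37.38) = 3.283×10^6 mm³.
d = (3.283×10^6)^(1/3) = 148.6 mm.

d = 149 mm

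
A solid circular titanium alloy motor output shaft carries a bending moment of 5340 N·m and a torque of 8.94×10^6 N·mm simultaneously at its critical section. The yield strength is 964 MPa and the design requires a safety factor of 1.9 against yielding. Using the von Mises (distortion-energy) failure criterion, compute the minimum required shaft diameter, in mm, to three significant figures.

σ_allow = σ_y/n = 964/1.9 = 507.4 MPa.
For a solid shaft σ_b = 32M/(πd³) and τ = 16T/(πd³), so the von Mises stress is σ' = (16/πd³)·√(4M²+3T²).
√(4M²+3T²) = √(4×(5.340×10^6)² + 3×(8.940×10^6)²) = 1.881×10^7 N·mm.
d³ = 16×1.881×10^7/(π×507.4) = 188800 mm³.
d = 57.37 mm.

d = 57.4 mm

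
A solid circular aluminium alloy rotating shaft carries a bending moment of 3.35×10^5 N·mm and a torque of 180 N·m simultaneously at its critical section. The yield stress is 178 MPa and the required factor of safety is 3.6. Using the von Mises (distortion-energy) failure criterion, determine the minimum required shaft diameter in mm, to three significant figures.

d = 42.4 mm

σ_allow = σ_y/n = 178/3.6 = 49.44 MPa.
For a solid shaft σ_b = 32M/(πd³) and τ = 16T/(πd³), so the von Mises stress is σ' = (16/πd³)·√(4M²+3T²).
√(4M²+3T²) = √(4×(335000)² + 3×(180000)²) = 739000 N·mm.
d³ = 16×739000/(π×49.44) = 76120 mm³.
d = 42.38 mm.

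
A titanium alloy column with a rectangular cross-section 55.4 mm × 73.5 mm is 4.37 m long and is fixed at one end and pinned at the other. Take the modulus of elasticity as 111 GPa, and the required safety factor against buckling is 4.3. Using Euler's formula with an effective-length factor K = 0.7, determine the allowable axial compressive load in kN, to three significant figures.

P_allow = 28.4 kN

Buckling occurs about the weak axis: I_min = h·b³/12 = 73.5×55.4³/12 = 1.041×10^6 mm⁴ (b = 55.4 mm is the smaller dimension).
Effective length L_e = KL = 0.7×4.37 m = 3059 mm.
Euler critical load P_cr = π²EI/L_e² = π²×111000×1.041×10^6/3059² = 121900 N.
P_allow = P_cr/n = 121900/4.3 = 28360 N.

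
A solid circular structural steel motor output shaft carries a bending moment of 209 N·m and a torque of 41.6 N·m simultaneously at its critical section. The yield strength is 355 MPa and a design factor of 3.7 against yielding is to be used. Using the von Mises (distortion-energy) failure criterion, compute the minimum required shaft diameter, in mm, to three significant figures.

σ_allow = σ_y/n = 355/3.7 = 95.95 MPa.
For a solid shaft σ_b = 32M/(πd³) and τ = 16T/(πd³), so the von Mises stress is σ' = (16/πd³)·√(4M²+3T²).
√(4M²+3T²) = √(4×(209000)² + 3×(41600)²) = 424200 N·mm.
d³ = 16×424200/(π×95.95) = 22520 mm³.
d = 28.24 mm.

d = 28.2 mm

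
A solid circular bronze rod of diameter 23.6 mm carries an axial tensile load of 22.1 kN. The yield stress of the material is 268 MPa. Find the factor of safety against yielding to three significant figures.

A = πd²/4 = 437.4 mm².
σ = F/A = 22100/437.4 = 50.52 MPa.
n = 268/50.52 = 5.305.

n = 5.30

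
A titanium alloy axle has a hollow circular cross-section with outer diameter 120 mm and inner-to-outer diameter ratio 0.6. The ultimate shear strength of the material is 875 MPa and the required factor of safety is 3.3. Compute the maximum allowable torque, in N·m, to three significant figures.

T_allow = 78300 N·m

τ_allow = 875/3.3 = 265.2 MPa.
For a hollow shaft T_allow = τ_allow·πd_o³(1−k⁴)/16 with 1−k⁴ = 0.8704, so πd_o³(1−k⁴)/16 = 295300 mm³.
T_allow = 265.2×295300 = 7.830×10^7 N·mm = 78300 N·m.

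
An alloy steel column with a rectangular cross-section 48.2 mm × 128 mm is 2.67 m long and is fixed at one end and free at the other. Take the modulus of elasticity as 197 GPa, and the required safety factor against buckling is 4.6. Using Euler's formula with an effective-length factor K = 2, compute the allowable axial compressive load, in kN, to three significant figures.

P_allow = 17.7 kN

Buckling occurs about the weak axis: I_min = h·b³/12 = 128×48.2³/12 = 1.194×10^6 mm⁴ (b = 48.2 mm is the smaller dimension).
Effective length L_e = KL = 2×2.67 m = 5340 mm.
Euler critical load P_cr = π²EI/L_e² = π²×197000×1.194×10^6/5340² = 81440 N.
P_allow = P_cr/n = 81440/4.6 = 17700 N.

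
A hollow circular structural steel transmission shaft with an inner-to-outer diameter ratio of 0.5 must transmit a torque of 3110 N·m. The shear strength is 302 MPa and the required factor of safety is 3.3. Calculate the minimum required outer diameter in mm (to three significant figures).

d_o = 56.9 mm

τ_allow = 302/3.3 = 91.52 MPa.
For a hollow shaft τ = 16T/[πd_o³(1−k⁴)] with k = 0.5, so 1−k⁴ = 0.9375.
d_o³ = 16T/[π τ_allow (1−k⁴)] = 16×3110000/(π×91.52×0.9375) = 184600 mm³.
d_o = 56.94 mm.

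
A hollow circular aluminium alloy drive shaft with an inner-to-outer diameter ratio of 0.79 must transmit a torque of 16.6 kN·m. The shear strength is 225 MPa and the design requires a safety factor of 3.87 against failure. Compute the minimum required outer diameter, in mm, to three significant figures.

d_o = 134 mm

τ_allow = 225/3.87 = 58.14 MPa.
For a hollow shaft τ = 16T/[πd_o³(1−k⁴)] with k = 0.79, so 1−k⁴ = 0.6105.
d_o³ = 16T/[π τ_allow (1−k⁴)] = 16×1.6600×10^7/(π×58.14×0.6105) = 2.382×10^6 mm³.
d_o = 133.5 mm.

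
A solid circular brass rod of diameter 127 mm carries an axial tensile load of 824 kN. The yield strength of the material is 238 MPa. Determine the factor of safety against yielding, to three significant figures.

A = πd²/4 = 12670 mm².
σ = F/A = 824000/12670 = 65.05 MPa.
n = 238/65.05 = 3.659.

n = 3.66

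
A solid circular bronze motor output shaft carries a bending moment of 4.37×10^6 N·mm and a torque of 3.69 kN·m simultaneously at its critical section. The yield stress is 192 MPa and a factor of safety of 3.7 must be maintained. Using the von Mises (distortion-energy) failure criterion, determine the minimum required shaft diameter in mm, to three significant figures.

σ_allow = σ_y/n = 192/3.7 = 51.89 MPa.
For a solid shaft σ_b = 32M/(πd³) and τ = 16T/(πd³), so the von Mises stress is σ' = (16/πd³)·√(4M²+3T²).
√(4M²+3T²) = √(4×(4.370×10^6)² + 3×(3.690×10^6)²) = 1.083×10^7 N·mm.
d³ = 16×1.083×10^7/(π×51.89) = 1.063×10^6 mm³.
d = 102.0 mm.

d = 102 mm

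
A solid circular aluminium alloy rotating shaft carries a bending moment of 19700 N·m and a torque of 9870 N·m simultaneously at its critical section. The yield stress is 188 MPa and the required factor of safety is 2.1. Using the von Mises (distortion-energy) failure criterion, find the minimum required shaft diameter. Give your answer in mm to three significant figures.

σ_allow = σ_y/n = 188/2.1 = 89.52 MPa.
For a solid shaft σ_b = 32M/(πd³) and τ = 16T/(πd³), so the von Mises stress is σ' = (16/πd³)·√(4M²+3T²).
√(4M²+3T²) = √(4×(1.970×10^7)² + 3×(9.870×10^6)²) = 4.295×10^7 N·mm.
d³ = 16×4.295×10^7/(π×89.52) = 2.443×10^6 mm³.
d = 134.7 mm.

d = 135 mm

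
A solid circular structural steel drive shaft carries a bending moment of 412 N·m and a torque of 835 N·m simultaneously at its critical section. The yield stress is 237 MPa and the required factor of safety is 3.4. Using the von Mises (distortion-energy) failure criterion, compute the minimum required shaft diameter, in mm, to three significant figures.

d = 49.5 mm

σ_allow = σ_y/n = 237/3.4 = 69.71 MPa.
For a solid shaft σ_b = 32M/(πd³) and τ = 16T/(πd³), so the von Mises stress is σ' = (16/πd³)·√(4M²+3T²).
√(4M²+3T²) = √(4×(412000)² + 3×(835000)²) = 1.665×10^6 N·mm.
d³ = 16×1.665×10^6/(π×69.71) = 121600 mm³.
d = 49.54 mm.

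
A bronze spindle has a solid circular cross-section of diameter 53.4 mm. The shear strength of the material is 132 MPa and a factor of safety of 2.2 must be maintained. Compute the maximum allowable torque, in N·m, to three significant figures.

τ_allow = 132/2.2 = 60.00 MPa.
For a solid shaft T_allow = τ_allow·πd³/16; πd³/16 = π×53.4³/16 = 29900 mm³.
T_allow = 60.00×29900 = 1.794×10^6 N·mm = 1794 N·m.

T_allow = 1790 N·m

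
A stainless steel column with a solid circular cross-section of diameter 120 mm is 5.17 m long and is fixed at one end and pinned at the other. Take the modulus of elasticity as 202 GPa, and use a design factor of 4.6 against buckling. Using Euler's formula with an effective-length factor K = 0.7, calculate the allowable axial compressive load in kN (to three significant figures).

I = πd⁴/64 = π×120⁴/64 = 1.018×10^7 mm⁴.
Effective length L_e = KL = 0.7×5.17 m = 3619 mm.
Euler critical load P_cr = π²EI/L_e² = π²×202000×1.018×10^7/3619² = 1.549×10^6 N.
P_allow = P_cr/n = 1.549×10^6/4.6 = 336800 N.

P_allow = 337 kN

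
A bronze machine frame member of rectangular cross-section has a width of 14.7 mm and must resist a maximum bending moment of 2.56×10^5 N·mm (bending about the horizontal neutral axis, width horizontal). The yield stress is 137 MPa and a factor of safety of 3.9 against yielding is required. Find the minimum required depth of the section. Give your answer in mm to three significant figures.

h = 54.5 mm

σ_allow = 137/3.9 = 35.13 MPa.
For a rectangular section σ = 6M/(bh²), so h² = 6M/(b σ_allow) = 6×256000/(14.7×35.13) = 2975 mm².
h = 54.54 mm.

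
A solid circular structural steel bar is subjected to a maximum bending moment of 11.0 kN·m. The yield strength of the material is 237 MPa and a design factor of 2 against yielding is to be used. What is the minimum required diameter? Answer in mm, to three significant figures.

d = 98.2 mm

σ_allow = 237/2 = 118.5 MPa.
For a solid circular section σ = 32M/(πd³), so d³ = 32M/(π σ_allow) = 32×1.1000×10^7/(π×118.5) = 945500 mm³.
d = 98.15 mm.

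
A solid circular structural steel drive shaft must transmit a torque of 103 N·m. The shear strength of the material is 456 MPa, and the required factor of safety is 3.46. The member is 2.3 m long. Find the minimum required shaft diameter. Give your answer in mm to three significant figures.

d = 15.8 mm

Allowable shear stress τ_allow = 456/3.46 = 131.8 MPa.
For a solid shaft τ = 16T/(πd³), so d³ = 16T/(π τ_allow) = 16×103000/(π×131.8) = 3980 mm³.
d = (3980)^(1/3) = 15.85 mm.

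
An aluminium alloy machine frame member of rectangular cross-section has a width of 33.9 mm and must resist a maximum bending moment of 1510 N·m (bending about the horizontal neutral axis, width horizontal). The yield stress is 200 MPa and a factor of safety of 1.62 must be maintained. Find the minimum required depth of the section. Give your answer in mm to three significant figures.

σ_allow = 200/1.62 = 123.5 MPa.
For a rectangular section σ = 6M/(bh²), so h² = 6M/(b σ_allow) = 6×1510000/(33.9×123.5) = 2165 mm².
h = 46.53 mm.

h = 46.5 mm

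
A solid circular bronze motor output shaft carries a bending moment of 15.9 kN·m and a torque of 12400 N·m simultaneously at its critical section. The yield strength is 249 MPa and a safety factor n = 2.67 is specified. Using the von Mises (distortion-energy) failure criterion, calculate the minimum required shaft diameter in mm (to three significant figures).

d = 128 mm

σ_allow = σ_y/n = 249/2.67 = 93.26 MPa.
For a solid shaft σ_b = 32M/(πd³) and τ = 16T/(πd³), so the von Mises stress is σ' = (16/πd³)·√(4M²+3T²).
√(4M²+3T²) = √(4×(1.590×10^7)² + 3×(1.240×10^7)²) = 3.837×10^7 N·mm.
d³ = 16×3.837×10^7/(π×93.26) = 2.096×10^6 mm³.
d = 128.0 mm.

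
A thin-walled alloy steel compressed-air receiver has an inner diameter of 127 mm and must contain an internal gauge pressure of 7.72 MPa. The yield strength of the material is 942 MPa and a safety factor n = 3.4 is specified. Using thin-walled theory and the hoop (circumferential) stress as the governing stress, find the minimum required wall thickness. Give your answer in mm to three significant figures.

σ_allow = 942/3.4 = 277.1 MPa.
Hoop stress σ_h = pD/(2t), so t = pD/(2σ_allow) = 7.72×127/(2×277.1) = 1.769 mm.

t = 1.77 mm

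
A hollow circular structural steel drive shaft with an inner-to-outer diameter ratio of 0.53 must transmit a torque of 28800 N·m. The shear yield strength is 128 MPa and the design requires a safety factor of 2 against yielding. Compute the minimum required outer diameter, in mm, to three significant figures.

τ_allow = 128/2 = 64.00 MPa.
For a hollow shaft τ = 16T/[πd_o³(1−k⁴)] with k = 0.53, so 1−k⁴ = 0.9211.
d_o³ = 16T/[π τ_allow (1−k⁴)] = 16×2.8800×10^7/(π×64.00×0.9211) = 2.488×10^6 mm³.
d_o = 135.5 mm.

d_o = 136 mm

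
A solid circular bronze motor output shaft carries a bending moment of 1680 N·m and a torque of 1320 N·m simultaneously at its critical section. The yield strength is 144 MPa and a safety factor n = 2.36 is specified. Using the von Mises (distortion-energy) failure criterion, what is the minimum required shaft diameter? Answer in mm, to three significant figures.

σ_allow = σ_y/n = 144/2.36 = 61.02 MPa.
For a solid shaft σ_b = 32M/(πd³) and τ = 16T/(πd³), so the von Mises stress is σ' = (16/πd³)·√(4M²+3T²).
√(4M²+3T²) = √(4×(1.680×10^6)² + 3×(1.320×10^6)²) = 4.064×10^6 N·mm.
d³ = 16×4.064×10^6/(π×61.02) = 339200 mm³.
d = 69.74 mm.

d = 69.7 mm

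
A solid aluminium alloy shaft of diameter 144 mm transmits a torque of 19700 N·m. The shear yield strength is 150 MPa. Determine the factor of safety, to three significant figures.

τ = 16T/(πd³) = 16×1.9700×10^7/(π×144³) = 33.60 MPa.
n = τ_limit/τ = 150/33.60 = 4.464.

n = 4.46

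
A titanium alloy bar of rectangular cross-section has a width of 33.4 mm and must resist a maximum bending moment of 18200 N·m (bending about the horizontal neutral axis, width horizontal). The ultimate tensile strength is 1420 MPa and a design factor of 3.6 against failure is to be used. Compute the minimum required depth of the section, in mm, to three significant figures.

h = 91.0 mm

σ_allow = 1420/3.6 = 394.4 MPa.
For a rectangular section σ = 6M/(bh²), so h² = 6M/(b σ_allow) = 6×1.8200×10^7/(33.4×394.4) = 8289 mm².
h = 91.04 mm.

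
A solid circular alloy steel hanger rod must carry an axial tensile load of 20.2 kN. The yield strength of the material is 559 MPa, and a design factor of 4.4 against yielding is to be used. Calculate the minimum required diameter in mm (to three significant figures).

d = 14.2 mm

Allowable stress σ_allow = 559/4.4 = 127.0 MPa.
Required area A = F/σ_allow = 20200/127.0 = 159.0 mm².
A = πd²/4 → d = √(4A/π) = 14.23 mm.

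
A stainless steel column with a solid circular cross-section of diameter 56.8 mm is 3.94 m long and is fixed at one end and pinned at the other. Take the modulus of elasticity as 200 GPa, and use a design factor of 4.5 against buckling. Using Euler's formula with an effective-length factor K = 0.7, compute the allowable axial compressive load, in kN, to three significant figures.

P_allow = 29.5 kN

I = πd⁴/64 = π×56.8⁴/64 = 510900 mm⁴.
Effective length L_e = KL = 0.7×3.94 m = 2758 mm.
Euler critical load P_cr = π²EI/L_e² = π²×200000×510900/2758² = 132600 N.
P_allow = P_cr/n = 132600/4.5 = 29460 N.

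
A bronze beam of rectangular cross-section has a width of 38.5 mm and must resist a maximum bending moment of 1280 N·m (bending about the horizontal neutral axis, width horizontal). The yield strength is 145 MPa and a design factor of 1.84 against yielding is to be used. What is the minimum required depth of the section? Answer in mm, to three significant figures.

h = 50.3 mm

σ_allow = 145/1.84 = 78.80 MPa.
For a rectangular section σ = 6M/(bh²), so h² = 6M/(b σ_allow) = 6×1280000/(38.5×78.80) = 2531 mm².
h = 50.31 mm.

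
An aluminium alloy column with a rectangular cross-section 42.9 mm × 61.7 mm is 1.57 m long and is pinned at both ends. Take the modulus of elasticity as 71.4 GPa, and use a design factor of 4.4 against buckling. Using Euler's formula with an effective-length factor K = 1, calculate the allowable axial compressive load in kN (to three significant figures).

P_allow = 26.4 kN

Buckling occurs about the weak axis: I_min = h·b³/12 = 61.7×42.9³/12 = 406000 mm⁴ (b = 42.9 mm is the smaller dimension).
Effective length L_e = KL = 1×1.57 m = 1570 mm.
Euler critical load P_cr = π²EI/L_e² = π²×71400×406000/1570² = 116100 N.
P_allow = P_cr/n = 116100/4.4 = 26380 N.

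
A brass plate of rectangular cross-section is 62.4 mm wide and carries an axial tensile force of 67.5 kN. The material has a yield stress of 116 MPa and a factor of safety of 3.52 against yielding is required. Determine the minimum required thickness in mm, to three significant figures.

σ_allow = 116/3.52 = 32.95 MPa.
Required area A = F/σ_allow = 67500/32.95 = 2048 mm².
t = A/w = 2048/62.4 = 32.82 mm.

t = 32.8 mm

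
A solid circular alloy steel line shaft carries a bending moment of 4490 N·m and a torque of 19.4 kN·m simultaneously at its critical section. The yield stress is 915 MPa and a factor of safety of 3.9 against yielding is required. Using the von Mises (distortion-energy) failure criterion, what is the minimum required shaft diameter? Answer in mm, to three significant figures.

σ_allow = σ_y/n = 915/3.9 = 234.6 MPa.
For a solid shaft σ_b = 32M/(πd³) and τ = 16T/(πd³), so the von Mises stress is σ' = (16/πd³)·√(4M²+3T²).
√(4M²+3T²) = √(4×(4.490×10^6)² + 3×(1.940×10^7)²) = 3.478×10^7 N·mm.
d³ = 16×3.478×10^7/(π×234.6) = 755000 mm³.
d = 91.06 mm.

d = 91.1 mm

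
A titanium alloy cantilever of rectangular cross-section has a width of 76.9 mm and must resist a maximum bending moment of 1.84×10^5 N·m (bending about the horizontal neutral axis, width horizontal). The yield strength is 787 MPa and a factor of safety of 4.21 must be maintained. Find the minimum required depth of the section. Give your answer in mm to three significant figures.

σ_allow = 787/4.21 = 186.9 MPa.
For a rectangular section σ = 6M/(bh²), so h² = 6M/(b σ_allow) = 6×1.8400×10^8/(76.9×186.9) = 76800 mm².
h = 277.1 mm.

h = 277 mm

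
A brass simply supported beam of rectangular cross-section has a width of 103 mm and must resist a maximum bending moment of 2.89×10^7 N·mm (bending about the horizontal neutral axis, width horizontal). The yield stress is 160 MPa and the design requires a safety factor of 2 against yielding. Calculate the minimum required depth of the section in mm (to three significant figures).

h = 145 mm

σ_allow = 160/2 = 80.00 MPa.
For a rectangular section σ = 6M/(bh²), so h² = 6M/(b σ_allow) = 6×2.8900×10^7/(103×80.00) = 21040 mm².
h = 145.1 mm.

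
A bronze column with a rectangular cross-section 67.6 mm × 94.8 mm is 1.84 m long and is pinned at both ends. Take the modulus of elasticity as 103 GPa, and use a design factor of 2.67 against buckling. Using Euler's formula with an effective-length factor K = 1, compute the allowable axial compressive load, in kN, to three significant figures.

P_allow = 274 kN

Buckling occurs about the weak axis: I_min = h·b³/12 = 94.8×67.6³/12 = 2.440×10^6 mm⁴ (b = 67.6 mm is the smaller dimension).
Effective length L_e = KL = 1×1.84 m = 1840 mm.
Euler critical load P_cr = π²EI/L_e² = π²×103000×2.440×10^6/1840² = 732800 N.
P_allow = P_cr/n = 732800/2.67 = 274400 N.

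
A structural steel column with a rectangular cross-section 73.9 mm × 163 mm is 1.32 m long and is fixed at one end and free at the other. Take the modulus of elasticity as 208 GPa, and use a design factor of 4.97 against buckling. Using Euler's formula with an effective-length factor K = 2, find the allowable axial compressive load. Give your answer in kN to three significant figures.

P_allow = 325 kN

Buckling occurs about the weak axis: I_min = h·b³/12 = 163×73.9³/12 = 5.482×10^6 mm⁴ (b = 73.9 mm is the smaller dimension).
Effective length L_e = KL = 2×1.32 m = 2640 mm.
Euler critical load P_cr = π²EI/L_e² = π²×208000×5.482×10^6/2640² = 1.615×10^6 N.
P_allow = P_cr/n = 1.615×10^6/4.97 = 324900 N.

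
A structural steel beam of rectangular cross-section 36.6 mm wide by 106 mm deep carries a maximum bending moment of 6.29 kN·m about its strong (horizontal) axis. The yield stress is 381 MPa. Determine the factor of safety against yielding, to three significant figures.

n = 4.15

Section modulus S = bh²/6 = 36.6×106²/6 = 68540 mm³.
σ = M/S = 6290000/68540 = 91.77 MPa.
n = 381/91.77 = 4.152.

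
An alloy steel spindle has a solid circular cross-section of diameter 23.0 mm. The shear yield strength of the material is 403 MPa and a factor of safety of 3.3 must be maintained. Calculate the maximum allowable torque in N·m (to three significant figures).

T_allow = 292 N·m

τ_allow = 403/3.3 = 122.1 MPa.
For a solid shaft T_allow = τ_allow·πd³/16; πd³/16 = π×23.0³/16 = 2389 mm³.
T_allow = 122.1×2389 = 291700 N·mm = 291.7 N·m.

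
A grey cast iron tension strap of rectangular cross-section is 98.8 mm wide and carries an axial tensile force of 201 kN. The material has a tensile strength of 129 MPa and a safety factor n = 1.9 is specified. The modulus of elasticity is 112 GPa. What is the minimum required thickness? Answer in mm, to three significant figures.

σ_allow = 129/1.9 = 67.89 MPa.
Required area A = F/σ_allow = 201000/67.89 = 2960 mm².
t = A/w = 2960/98.8 = 29.96 mm.

t = 30.0 mm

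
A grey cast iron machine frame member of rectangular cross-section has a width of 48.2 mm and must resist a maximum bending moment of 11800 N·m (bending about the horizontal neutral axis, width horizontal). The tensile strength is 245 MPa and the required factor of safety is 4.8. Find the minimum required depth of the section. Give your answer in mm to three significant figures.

h = 170 mm

σ_allow = 245/4.8 = 51.04 MPa.
For a rectangular section σ = 6M/(bh²), so h² = 6M/(b σ_allow) = 6×1.1800×10^7/(48.2×51.04) = 28780 mm².
h = 169.6 mm.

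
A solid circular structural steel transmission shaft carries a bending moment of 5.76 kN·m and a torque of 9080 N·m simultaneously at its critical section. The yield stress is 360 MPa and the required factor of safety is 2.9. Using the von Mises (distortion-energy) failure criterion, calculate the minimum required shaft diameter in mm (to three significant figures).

d = 92.8 mm

σ_allow = σ_y/n = 360/2.9 = 124.1 MPa.
For a solid shaft σ_b = 32M/(πd³) and τ = 16T/(πd³), so the von Mises stress is σ' = (16/πd³)·√(4M²+3T²).
√(4M²+3T²) = √(4×(5.760×10^6)² + 3×(9.080×10^6)²) = 1.949×10^7 N·mm.
d³ = 16×1.949×10^7/(π×124.1) = 799800 mm³.
d = 92.82 mm.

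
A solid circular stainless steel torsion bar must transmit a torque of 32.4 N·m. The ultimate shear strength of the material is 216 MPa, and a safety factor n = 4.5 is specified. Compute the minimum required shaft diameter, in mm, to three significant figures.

Allowable shear stress τ_allow = 216/4.5 = 48.00 MPa.
For a solid shaft τ = 16T/(πd³), so d³ = 16T/(π τ_allow) = 16×32400/(π×48.00) = 3438 mm³.
d = (3438)^(1/3) = 15.09 mm.

d = 15.1 mm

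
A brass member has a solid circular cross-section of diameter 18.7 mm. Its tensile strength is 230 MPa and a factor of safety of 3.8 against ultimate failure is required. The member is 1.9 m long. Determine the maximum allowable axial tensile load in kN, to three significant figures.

F_allow = 16.6 kN

σ_allow = 230/3.8 = 60.53 MPa.
A = πd²/4 = π×18.7²/4 = 274.6 mm².
F_allow = σ_allow × A = 60.53×274.6 = 16620 N.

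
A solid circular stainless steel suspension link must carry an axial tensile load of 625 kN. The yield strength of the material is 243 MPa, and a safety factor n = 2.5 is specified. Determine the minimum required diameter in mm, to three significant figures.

d = 90.5 mm

Allowable stress σ_allow = 243/2.5 = 97.20 MPa.
Required area A = F/σ_allow = 625000/97.20 = 6430 mm².
A = πd²/4 → d = √(4A/π) = 90.48 mm.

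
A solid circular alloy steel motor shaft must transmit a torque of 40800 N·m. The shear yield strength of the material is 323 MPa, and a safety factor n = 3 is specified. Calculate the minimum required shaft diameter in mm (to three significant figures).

Allowable shear stress τ_allow = 323/3 = 107.7 MPa.
For a solid shaft τ = 16T/(πd³), so d³ = 16T/(π τ_allow) = 16×4.0800×10^7/(π×107.7) = 1.930×10^6 mm³.
d = (1.930×10^6)^(1/3) = 124.5 mm.

d = 125 mm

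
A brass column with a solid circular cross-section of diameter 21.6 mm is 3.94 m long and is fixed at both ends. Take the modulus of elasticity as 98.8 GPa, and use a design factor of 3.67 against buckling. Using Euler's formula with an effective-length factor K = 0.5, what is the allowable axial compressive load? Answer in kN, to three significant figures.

P_allow = 0.732 kN

I = πd⁴/64 = π×21.6⁴/64 = 10690 mm⁴.
Effective length L_e = KL = 0.5×3.94 m = 1970 mm.
Euler critical load P_cr = π²EI/L_e² = π²×98800×10690/1970² = 2685 N.
P_allow = P_cr/n = 2685/3.67 = 731.5 N.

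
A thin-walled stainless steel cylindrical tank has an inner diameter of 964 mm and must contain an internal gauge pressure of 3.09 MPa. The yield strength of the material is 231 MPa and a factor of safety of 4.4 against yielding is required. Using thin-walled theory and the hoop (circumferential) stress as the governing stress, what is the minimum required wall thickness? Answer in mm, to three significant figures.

t = 28.4 mm

σ_allow = 231/4.4 = 52.50 MPa.
Hoop stress σ_h = pD/(2t), so t = pD/(2σ_allow) = 3.09×964/(2×52.50) = 28.37 mm.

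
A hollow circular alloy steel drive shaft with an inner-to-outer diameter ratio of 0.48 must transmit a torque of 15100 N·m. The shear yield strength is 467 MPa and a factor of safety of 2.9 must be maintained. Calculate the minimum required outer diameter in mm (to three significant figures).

d_o = 79.6 mm

τ_allow = 467/2.9 = 161.0 MPa.
For a hollow shaft τ = 16T/[πd_o³(1−k⁴)] with k = 0.48, so 1−k⁴ = 0.9469.
d_o³ = 16T/[π τ_allow (1−k⁴)] = 16×1.5100×10^7/(π×161.0×0.9469) = 504300 mm³.
d_o = 79.60 mm.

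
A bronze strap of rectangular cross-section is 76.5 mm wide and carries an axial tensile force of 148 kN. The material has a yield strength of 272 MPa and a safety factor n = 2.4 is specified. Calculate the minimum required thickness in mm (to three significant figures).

σ_allow = 272/2.4 = 113.3 MPa.
Required area A = F/σ_allow = 148000/113.3 = 1306 mm².
t = A/w = 1306/76.5 = 17.07 mm.

t = 17.1 mm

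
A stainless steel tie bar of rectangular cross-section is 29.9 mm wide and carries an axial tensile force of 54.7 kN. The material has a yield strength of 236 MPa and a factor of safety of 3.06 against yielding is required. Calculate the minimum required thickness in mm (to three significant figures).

σ_allow = 236/3.06 = 77.12 MPa.
Required area A = F/σ_allow = 54700/77.12 = 709.2 mm².
t = A/w = 709.2/29.9 = 23.72 mm.

t = 23.7 mm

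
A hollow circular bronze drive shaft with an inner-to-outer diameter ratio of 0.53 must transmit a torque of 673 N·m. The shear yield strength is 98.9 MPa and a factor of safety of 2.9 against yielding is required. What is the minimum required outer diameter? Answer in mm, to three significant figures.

τ_allow = 98.9/2.9 = 34.10 MPa.
For a hollow shaft τ = 16T/[πd_o³(1−k⁴)] with k = 0.53, so 1−k⁴ = 0.9211.
d_o³ = 16T/[π τ_allow (1−k⁴)] = 16×673000/(π×34.10×0.9211) = 109100 mm³.
d_o = 47.79 mm.

d_o = 47.8 mm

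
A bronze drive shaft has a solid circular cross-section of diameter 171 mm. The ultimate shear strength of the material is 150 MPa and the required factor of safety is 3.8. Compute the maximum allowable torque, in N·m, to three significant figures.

T_allow = 38800 N·m

τ_allow = 150/3.8 = 39.47 MPa.
For a solid shaft T_allow = τ_allow·πd³/16; πd³/16 = π×171³/16 = 981800 mm³.
T_allow = 39.47×981800 = 3.875×10^7 N·mm = 38750 N·m.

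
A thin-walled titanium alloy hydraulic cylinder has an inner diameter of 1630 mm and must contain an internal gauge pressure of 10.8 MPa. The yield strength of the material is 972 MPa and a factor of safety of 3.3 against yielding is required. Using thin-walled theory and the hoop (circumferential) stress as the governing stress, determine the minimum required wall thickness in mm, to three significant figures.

t = 29.9 mm

σ_allow = 972/3.3 = 294.5 MPa.
Hoop stress σ_h = pD/(2t), so t = pD/(2σ_allow) = 10.8×1630/(2×294.5) = 29.88 mm.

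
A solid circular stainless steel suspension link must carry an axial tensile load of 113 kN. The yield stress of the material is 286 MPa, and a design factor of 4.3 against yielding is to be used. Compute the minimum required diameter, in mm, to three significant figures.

Allowable stress σ_allow = 286/4.3 = 66.51 MPa.
Required area A = F/σ_allow = 113000/66.51 = 1699 mm².
A = πd²/4 → d = √(4A/π) = 46.51 mm.

d = 46.5 mm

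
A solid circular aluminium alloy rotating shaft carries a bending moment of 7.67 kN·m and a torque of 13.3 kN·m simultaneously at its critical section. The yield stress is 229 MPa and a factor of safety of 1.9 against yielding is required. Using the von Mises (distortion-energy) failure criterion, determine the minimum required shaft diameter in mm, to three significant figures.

σ_allow = σ_y/n = 229/1.9 = 120.5 MPa.
For a solid shaft σ_b = 32M/(πd³) and τ = 16T/(πd³), so the von Mises stress is σ' = (16/πd³)·√(4M²+3T²).
√(4M²+3T²) = √(4×(7.670×10^6)² + 3×(1.330×10^7)²) = 2.768×10^7 N·mm.
d³ = 16×2.768×10^7/(π×120.5) = 1.169×10^6 mm³.
d = 105.4 mm.

d = 105 mm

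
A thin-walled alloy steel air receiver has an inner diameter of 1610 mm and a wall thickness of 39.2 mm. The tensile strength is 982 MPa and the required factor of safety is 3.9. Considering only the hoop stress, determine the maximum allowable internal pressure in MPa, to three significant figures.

p_allow = 12.3 MPa

σ_allow = 982/3.9 = 251.8 MPa.
σ_h = pD/(2t) → p_allow = 2σ_allow t/D = 2×251.8×39.2/1610 = 12.26 MPa.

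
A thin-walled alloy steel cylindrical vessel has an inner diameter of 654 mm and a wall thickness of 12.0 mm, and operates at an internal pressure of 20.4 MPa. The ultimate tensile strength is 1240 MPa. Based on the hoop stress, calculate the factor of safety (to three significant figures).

n = 2.23

σ_h = pD/(2t) = 20.4×654/(2×12.0) = 555.9 MPa.
n = 1240/555.9 = 2.231.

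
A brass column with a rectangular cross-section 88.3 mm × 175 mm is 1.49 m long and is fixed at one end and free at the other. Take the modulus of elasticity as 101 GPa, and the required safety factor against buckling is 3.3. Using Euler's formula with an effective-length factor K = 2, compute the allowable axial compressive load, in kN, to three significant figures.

P_allow = 342 kN

Buckling occurs about the weak axis: I_min = h·b³/12 = 175×88.3³/12 = 1.004×10^7 mm⁴ (b = 88.3 mm is the smaller dimension).
Effective length L_e = KL = 2×1.49 m = 2980 mm.
Euler critical load P_cr = π²EI/L_e² = π²×101000×1.004×10^7/2980² = 1.127×10^6 N.
P_allow = P_cr/n = 1.127×10^6/3.3 = 341500 N.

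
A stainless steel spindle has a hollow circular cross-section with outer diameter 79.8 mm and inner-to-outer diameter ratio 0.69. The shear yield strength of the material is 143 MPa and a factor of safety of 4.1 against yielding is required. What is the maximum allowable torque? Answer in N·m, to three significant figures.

T_allow = 2690 N·m

τ_allow = 143/4.1 = 34.88 MPa.
For a hollow shaft T_allow = τ_allow·πd_o³(1−k⁴)/16 with 1−k⁴ = 0.7733, so πd_o³(1−k⁴)/16 = 77160 mm³.
T_allow = 34.88×77160 = 2.691×10^6 N·mm = 2691 N·m.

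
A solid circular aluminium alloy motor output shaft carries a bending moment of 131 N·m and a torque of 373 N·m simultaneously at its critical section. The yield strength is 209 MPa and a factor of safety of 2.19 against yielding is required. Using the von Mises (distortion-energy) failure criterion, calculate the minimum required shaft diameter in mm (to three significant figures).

d = 33.4 mm

σ_allow = σ_y/n = 209/2.19 = 95.43 MPa.
For a solid shaft σ_b = 32M/(πd³) and τ = 16T/(πd³), so the von Mises stress is σ' = (16/πd³)·√(4M²+3T²).
√(4M²+3T²) = √(4×(131000)² + 3×(373000)²) = 697200 N·mm.
d³ = 16×697200/(π×95.43) = 37200 mm³.
d = 33.38 mm.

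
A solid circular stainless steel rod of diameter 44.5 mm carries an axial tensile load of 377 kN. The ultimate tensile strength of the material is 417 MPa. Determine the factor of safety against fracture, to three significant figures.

A = πd²/4 = 1555 mm².
σ = F/A = 377000/1555 = 242.4 MPa.
n = 417/242.4 = 1.720.

n = 1.72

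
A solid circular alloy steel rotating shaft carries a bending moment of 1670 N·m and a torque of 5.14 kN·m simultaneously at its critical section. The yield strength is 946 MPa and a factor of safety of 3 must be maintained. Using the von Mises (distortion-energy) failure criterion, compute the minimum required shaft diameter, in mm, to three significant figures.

σ_allow = σ_y/n = 946/3 = 315.3 MPa.
For a solid shaft σ_b = 32M/(πd³) and τ = 16T/(πd³), so the von Mises stress is σ' = (16/πd³)·√(4M²+3T²).
√(4M²+3T²) = √(4×(1.670×10^6)² + 3×(5.140×10^6)²) = 9.509×10^6 N·mm.
d³ = 16×9.509×10^6/(π×315.3) = 153600 mm³.
d = 53.55 mm.

d = 53.6 mm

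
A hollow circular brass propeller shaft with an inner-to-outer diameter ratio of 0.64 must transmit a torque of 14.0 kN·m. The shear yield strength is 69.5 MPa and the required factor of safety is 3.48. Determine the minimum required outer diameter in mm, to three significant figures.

τ_allow = 69.5/3.48 = 19.97 MPa.
For a hollow shaft τ = 16T/[πd_o³(1−k⁴)] with k = 0.64, so 1−k⁴ = 0.8322.
d_o³ = 16T/[π τ_allow (1−k⁴)] = 16×1.4000×10^7/(π×19.97×0.8322) = 4.290×10^6 mm³.
d_o = 162.5 mm.

d_o = 162 mm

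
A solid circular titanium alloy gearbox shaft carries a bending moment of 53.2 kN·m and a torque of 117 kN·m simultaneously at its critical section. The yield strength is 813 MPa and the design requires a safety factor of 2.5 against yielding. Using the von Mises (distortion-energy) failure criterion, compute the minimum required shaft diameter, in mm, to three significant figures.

d = 153 mm

σ_allow = σ_y/n = 813/2.5 = 325.2 MPa.
For a solid shaft σ_b = 32M/(πd³) and τ = 16T/(πd³), so the von Mises stress is σ' = (16/πd³)·√(4M²+3T²).
√(4M²+3T²) = √(4×(5.320×10^7)² + 3×(1.170×10^8)²) = 2.289×10^8 N·mm.
d³ = 16×2.289×10^8/(π×325.2) = 3.585×10^6 mm³.
d = 153.0 mm.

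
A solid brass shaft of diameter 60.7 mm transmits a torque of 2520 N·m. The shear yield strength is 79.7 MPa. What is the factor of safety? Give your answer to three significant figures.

n = 1.39

τ = 16T/(πd³) = 16×2520000/(π×60.7³) = 57.39 MPa.
n = τ_limit/τ = 79.7/57.39 = 1.389.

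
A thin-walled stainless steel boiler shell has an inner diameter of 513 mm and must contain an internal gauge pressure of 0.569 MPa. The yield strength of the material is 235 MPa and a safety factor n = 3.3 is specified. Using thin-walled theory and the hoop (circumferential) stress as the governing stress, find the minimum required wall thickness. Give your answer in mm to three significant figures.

t = 2.05 mm

σ_allow = 235/3.3 = 71.21 MPa.
Hoop stress σ_h = pD/(2t), so t = pD/(2σ_allow) = 0.569×513/(2×71.21) = 2.049 mm.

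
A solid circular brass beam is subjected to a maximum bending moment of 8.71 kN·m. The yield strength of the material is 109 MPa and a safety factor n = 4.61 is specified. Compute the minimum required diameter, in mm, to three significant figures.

d = 155 mm

σ_allow = 109/4.61 = 23.64 MPa.
For a solid circular section σ = 32M/(πd³), so d³ = 32M/(π σ_allow) = 32×8710000/(π×23.64) = 3.752×10^6 mm³.
d = 155.4 mm.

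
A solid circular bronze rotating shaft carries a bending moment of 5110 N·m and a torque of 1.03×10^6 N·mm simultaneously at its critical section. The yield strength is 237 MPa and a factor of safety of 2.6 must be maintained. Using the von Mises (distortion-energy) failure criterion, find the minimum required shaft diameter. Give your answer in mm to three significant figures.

σ_allow = σ_y/n = 237/2.6 = 91.15 MPa.
For a solid shaft σ_b = 32M/(πd³) and τ = 16T/(πd³), so the von Mises stress is σ' = (16/πd³)·√(4M²+3T²).
√(4M²+3T²) = √(4×(5.110×10^6)² + 3×(1.030×10^6)²) = 1.037×10^7 N·mm.
d³ = 16×1.037×10^7/(π×91.15) = 579600 mm³.
d = 83.38 mm.

d = 83.4 mm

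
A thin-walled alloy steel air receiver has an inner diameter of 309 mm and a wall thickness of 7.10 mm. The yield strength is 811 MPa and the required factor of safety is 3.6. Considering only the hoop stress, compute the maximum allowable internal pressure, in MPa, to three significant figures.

σ_allow = 811/3.6 = 225.3 MPa.
σ_h = pD/(2t) → p_allow = 2σ_allow t/D = 2×225.3×7.10/309 = 10.35 MPa.

p_allow = 10.4 MPa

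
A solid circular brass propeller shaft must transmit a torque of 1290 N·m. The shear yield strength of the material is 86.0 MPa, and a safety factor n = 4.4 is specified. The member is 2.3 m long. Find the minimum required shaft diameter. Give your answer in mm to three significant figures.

Allowable shear stress τ_allow = 86.0/4.4 = 19.55 MPa.
For a solid shaft τ = 16T/(πd³), so d³ = 16T/(π τ_allow) = 16×1290000/(π×19.55) = 336100 mm³.
d = (336100)^(1/3) = 69.53 mm.

d = 69.5 mm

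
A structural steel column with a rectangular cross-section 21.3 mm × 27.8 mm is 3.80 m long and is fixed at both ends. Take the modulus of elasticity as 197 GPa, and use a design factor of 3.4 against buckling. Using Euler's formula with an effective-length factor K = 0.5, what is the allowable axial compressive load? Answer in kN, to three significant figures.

Buckling occurs about the weak axis: I_min = h·b³/12 = 27.8×21.3³/12 = 22390 mm⁴ (b = 21.3 mm is the smaller dimension).
Effective length L_e = KL = 0.5×3.80 m = 1900 mm.
Euler critical load P_cr = π²EI/L_e² = π²×197000×22390/1900² = 12060 N.
P_allow = P_cr/n = 12060/3.4 = 3546 N.

P_allow = 3.55 kN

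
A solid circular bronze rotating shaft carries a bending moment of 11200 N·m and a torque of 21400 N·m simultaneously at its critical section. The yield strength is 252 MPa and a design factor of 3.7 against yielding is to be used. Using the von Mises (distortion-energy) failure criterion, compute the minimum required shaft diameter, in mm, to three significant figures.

σ_allow = σ_y/n = 252/3.7 = 68.11 MPa.
For a solid shaft σ_b = 32M/(πd³) and τ = 16T/(πd³), so the von Mises stress is σ' = (16/πd³)·√(4M²+3T²).
√(4M²+3T²) = √(4×(1.120×10^7)² + 3×(2.140×10^7)²) = 4.331×10^7 N·mm.
d³ = 16×4.331×10^7/(π×68.11) = 3.239×10^6 mm³.
d = 148.0 mm.

d = 148 mm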